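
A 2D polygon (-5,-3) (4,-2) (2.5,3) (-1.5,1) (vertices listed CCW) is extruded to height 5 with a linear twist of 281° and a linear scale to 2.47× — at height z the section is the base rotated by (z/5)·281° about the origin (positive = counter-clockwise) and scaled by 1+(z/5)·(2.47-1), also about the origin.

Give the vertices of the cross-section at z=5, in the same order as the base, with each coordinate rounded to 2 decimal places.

t = z/height = 5/5 = 1
s = 1 + (scale-1)·z/height = 1 + (2.47-1)·5/5 = 2.470000
θ = twist·z/height = 281°·5/5 = 281.0000° = 4.904375 rad
cos θ = 0.190809, sin θ = -0.981627 (intermediates below are computed at full precision and shown rounded to 5 d.p.)
v1: (-5,-3) → rotate → (-3.89893,4.33571) → ×s → (-9.63035,10.70920) → (-9.63,10.71)
v2: (4,-2) → rotate → (-1.20002,-4.30813) → ×s → (-2.96405,-10.64107) → (-2.96,-10.64)
v3: (2.5,3) → rotate → (3.42190,-1.88164) → ×s → (8.45210,-4.64765) → (8.45,-4.65)
v4: (-1.5,1) → rotate → (0.69541,1.66325) → ×s → (1.71767,4.10823) → (1.72,4.11)

Cross-section at z=5: (-9.63,10.71) (-2.96,-10.64) (8.45,-4.65) (1.72,4.11)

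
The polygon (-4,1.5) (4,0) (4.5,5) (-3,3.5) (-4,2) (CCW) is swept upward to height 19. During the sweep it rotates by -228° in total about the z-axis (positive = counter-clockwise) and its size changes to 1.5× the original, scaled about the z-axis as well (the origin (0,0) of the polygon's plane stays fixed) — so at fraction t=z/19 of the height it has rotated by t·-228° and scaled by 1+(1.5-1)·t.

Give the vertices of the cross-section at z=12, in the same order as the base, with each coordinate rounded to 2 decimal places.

t = z/height = 12/19 = 0.631579
s = 1 + (scale-1)·z/height = 1 + (1.5-1)·12/19 = 1.315789
θ = twist·z/height = -228°·12/19 = -144.0000° = -2.513274 rad
cos θ = -0.809017, sin θ = -0.587785 (intermediates below are computed at full precision and shown rounded to 5 d.p.)
v1: (-4,1.5) → rotate → (4.11775,1.13762) → ×s → (5.41809,1.49686) → (5.42,1.50)
v2: (4,0) → rotate → (-3.23607,-2.35114) → ×s → (-4.25798,-3.09361) → (-4.26,-3.09)
v3: (4.5,5) → rotate → (-0.70165,-6.69012) → ×s → (-0.92322,-8.80279) → (-0.92,-8.80)
v4: (-3,3.5) → rotate → (4.48430,-1.06820) → ×s → (5.90039,-1.40553) → (5.90,-1.41)
v5: (-4,2) → rotate → (4.41164,0.73311) → ×s → (5.80479,0.96461) → (5.80,0.96)

Cross-section at z=12: (5.42,1.50) (-4.26,-3.09) (-0.92,-8.80) (5.90,-1.41) (5.80,0.96)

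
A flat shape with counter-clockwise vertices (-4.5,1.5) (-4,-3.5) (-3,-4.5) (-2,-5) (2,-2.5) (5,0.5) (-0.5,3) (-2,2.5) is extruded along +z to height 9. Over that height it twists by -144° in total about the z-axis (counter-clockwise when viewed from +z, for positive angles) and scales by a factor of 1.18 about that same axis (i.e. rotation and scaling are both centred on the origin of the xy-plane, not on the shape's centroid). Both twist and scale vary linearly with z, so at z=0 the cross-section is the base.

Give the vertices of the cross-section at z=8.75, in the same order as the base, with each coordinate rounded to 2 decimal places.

Cross-section at z=8.75: (5.18,2.05) (0.96,6.17) (-0.70,6.32) (-1.98,6.01) (-3.69,0.74) (-4.12,-4.23) (2.72,-2.32) (3.69,-0.74)

t = z/height = 8.75/9 = 0.972222
s = 1 + (scale-1)·z/height = 1 + (1.18-1)·8.75/9 = 1.175000
θ = twist·z/height = -144°·8.75/9 = -140.0000° = -2.443461 rad
cos θ = -0.766044, sin θ = -0.642788 (intermediates below are computed at full precision and shown rounded to 5 d.p.)
v1: (-4.5,1.5) → rotate → (4.41138,1.74348) → ×s → (5.18337,2.04859) → (5.18,2.05)
v2: (-4,-3.5) → rotate → (0.81442,5.25231) → ×s → (0.95694,6.17146) → (0.96,6.17)
v3: (-3,-4.5) → rotate → (-0.59441,5.37556) → ×s → (-0.69843,6.31629) → (-0.70,6.32)
v4: (-2,-5) → rotate → (-1.68185,5.11580) → ×s → (-1.97617,6.01106) → (-1.98,6.01)
v5: (2,-2.5) → rotate → (-3.13906,0.62954) → ×s → (-3.68839,0.73970) → (-3.69,0.74)
v6: (5,0.5) → rotate → (-3.50883,-3.59696) → ×s → (-4.12287,-4.22643) → (-4.12,-4.23)
v7: (-0.5,3) → rotate → (2.31139,-1.97674) → ×s → (2.71588,-2.32267) → (2.72,-2.32)
v8: (-2,2.5) → rotate → (3.13906,-0.62954) → ×s → (3.68839,-0.73970) → (3.69,-0.74)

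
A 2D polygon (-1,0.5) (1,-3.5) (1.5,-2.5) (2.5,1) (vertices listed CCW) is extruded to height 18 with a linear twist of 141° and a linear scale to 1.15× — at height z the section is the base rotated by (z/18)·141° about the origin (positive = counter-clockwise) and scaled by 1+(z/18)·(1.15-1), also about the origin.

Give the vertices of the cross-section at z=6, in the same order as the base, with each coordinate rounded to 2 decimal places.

Cross-section at z=6: (-1.10,-0.41) (3.40,-1.74) (2.99,-0.64) (1.02,2.64)

t = z/height = 6/18 = 0.333333
s = 1 + (scale-1)·z/height = 1 + (1.15-1)·6/18 = 1.050000
θ = twist·z/height = 141°·6/18 = 47.0000° = 0.820305 rad
cos θ = 0.681998, sin θ = 0.731354 (intermediates below are computed at full precision and shown rounded to 5 d.p.)
v1: (-1,0.5) → rotate → (-1.04768,-0.39035) → ×s → (-1.10006,-0.40987) → (-1.10,-0.41)
v2: (1,-3.5) → rotate → (3.24174,-1.65564) → ×s → (3.40382,-1.73842) → (3.40,-1.74)
v3: (1.5,-2.5) → rotate → (2.85138,-0.60797) → ×s → (2.99395,-0.63836) → (2.99,-0.64)
v4: (2.5,1) → rotate → (0.97364,2.51038) → ×s → (1.02232,2.63590) → (1.02,2.64)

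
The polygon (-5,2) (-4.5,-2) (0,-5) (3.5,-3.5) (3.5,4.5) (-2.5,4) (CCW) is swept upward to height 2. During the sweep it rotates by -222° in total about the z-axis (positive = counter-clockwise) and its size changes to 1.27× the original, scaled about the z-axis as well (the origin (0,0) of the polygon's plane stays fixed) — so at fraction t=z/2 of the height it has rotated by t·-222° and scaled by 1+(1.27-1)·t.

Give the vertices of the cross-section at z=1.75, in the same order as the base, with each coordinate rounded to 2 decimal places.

Cross-section at z=1.75: (5.38,-3.92) (6.00,1.03) (1.52,5.99) (-3.13,5.26) (-5.56,-4.33) (1.78,-5.55)

t = z/height = 1.75/2 = 0.875
s = 1 + (scale-1)·z/height = 1 + (1.27-1)·1.75/2 = 1.236250
θ = twist·z/height = -222°·1.75/2 = -194.2500° = -3.390302 rad
cos θ = -0.969231, sin θ = 0.246153 (intermediates below are computed at full precision and shown rounded to 5 d.p.)
v1: (-5,2) → rotate → (4.35385,-3.16923) → ×s → (5.38244,-3.91796) → (5.38,-3.92)
v2: (-4.5,-2) → rotate → (4.85385,0.83077) → ×s → (6.00057,1.02704) → (6.00,1.03)
v3: (0,-5) → rotate → (1.23077,4.84615) → ×s → (1.52154,5.99106) → (1.52,5.99)
v4: (3.5,-3.5) → rotate → (-2.53077,4.25384) → ×s → (-3.12867,5.25882) → (-3.13,5.26)
v5: (3.5,4.5) → rotate → (-4.50000,-3.50000) → ×s → (-5.56312,-4.32688) → (-5.56,-4.33)
v6: (-2.5,4) → rotate → (1.43846,-4.49231) → ×s → (1.77830,-5.55361) → (1.78,-5.55)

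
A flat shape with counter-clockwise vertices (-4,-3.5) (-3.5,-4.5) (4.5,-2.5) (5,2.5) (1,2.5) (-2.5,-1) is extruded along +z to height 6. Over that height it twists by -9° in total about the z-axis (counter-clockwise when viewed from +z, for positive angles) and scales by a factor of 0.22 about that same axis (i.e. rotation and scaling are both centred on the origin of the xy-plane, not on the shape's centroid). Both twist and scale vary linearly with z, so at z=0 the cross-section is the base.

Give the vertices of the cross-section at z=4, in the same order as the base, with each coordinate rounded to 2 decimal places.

t = z/height = 4/6 = 0.666667
s = 1 + (scale-1)·z/height = 1 + (0.22-1)·4/6 = 0.480000
θ = twist·z/height = -9°·4/6 = -6.0000° = -0.104720 rad
cos θ = 0.994522, sin θ = -0.104528 (intermediates below are computed at full precision and shown rounded to 5 d.p.)
v1: (-4,-3.5) → rotate → (-4.34394,-3.06271) → ×s → (-2.08509,-1.47010) → (-2.09,-1.47)
v2: (-3.5,-4.5) → rotate → (-3.95120,-4.10950) → ×s → (-1.89658,-1.97256) → (-1.90,-1.97)
v3: (4.5,-2.5) → rotate → (4.21403,-2.95668) → ×s → (2.02273,-1.41921) → (2.02,-1.42)
v4: (5,2.5) → rotate → (5.23393,1.96366) → ×s → (2.51229,0.94256) → (2.51,0.94)
v5: (1,2.5) → rotate → (1.25584,2.38178) → ×s → (0.60280,1.14325) → (0.60,1.14)
v6: (-2.5,-1) → rotate → (-2.59083,-0.73320) → ×s → (-1.24360,-0.35194) → (-1.24,-0.35)

Cross-section at z=4: (-2.09,-1.47) (-1.90,-1.97) (2.02,-1.42) (2.51,0.94) (0.60,1.14) (-1.24,-0.35)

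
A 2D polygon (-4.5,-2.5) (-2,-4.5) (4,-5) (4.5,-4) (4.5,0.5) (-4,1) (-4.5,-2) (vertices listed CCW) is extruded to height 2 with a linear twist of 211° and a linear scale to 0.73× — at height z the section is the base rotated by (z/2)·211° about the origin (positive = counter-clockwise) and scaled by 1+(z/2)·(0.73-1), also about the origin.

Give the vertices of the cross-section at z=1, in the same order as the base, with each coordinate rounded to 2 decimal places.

t = z/height = 1/2 = 0.5
s = 1 + (scale-1)·z/height = 1 + (0.73-1)·1/2 = 0.865000
θ = twist·z/height = 211°·1/2 = 105.5000° = 1.841322 rad
cos θ = -0.267238, sin θ = 0.963630 (intermediates below are computed at full precision and shown rounded to 5 d.p.)
v1: (-4.5,-2.5) → rotate → (3.61165,-3.66824) → ×s → (3.12408,-3.17303) → (3.12,-3.17)
v2: (-2,-4.5) → rotate → (4.87081,-0.72469) → ×s → (4.21325,-0.62686) → (4.21,-0.63)
v3: (4,-5) → rotate → (3.74920,5.19071) → ×s → (3.24306,4.48997) → (3.24,4.49)
v4: (4.5,-4) → rotate → (2.65195,5.40529) → ×s → (2.29394,4.67558) → (2.29,4.68)
v5: (4.5,0.5) → rotate → (-1.68439,4.20272) → ×s → (-1.45700,3.63535) → (-1.46,3.64)
v6: (-4,1) → rotate → (0.10532,-4.12176) → ×s → (0.09110,-3.56532) → (0.09,-3.57)
v7: (-4.5,-2) → rotate → (3.12983,-3.80186) → ×s → (2.70731,-3.28861) → (2.71,-3.29)

Cross-section at z=1: (3.12,-3.17) (4.21,-0.63) (3.24,4.49) (2.29,4.68) (-1.46,3.64) (0.09,-3.57) (2.71,-3.29)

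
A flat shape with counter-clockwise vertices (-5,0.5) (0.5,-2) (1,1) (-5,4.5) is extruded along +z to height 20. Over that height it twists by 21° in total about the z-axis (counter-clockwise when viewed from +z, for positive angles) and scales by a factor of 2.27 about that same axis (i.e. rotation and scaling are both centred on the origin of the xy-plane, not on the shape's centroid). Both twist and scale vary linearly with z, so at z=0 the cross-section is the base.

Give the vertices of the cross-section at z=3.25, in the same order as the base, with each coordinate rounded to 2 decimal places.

t = z/height = 3.25/20 = 0.1625
s = 1 + (scale-1)·z/height = 1 + (2.27-1)·3.25/20 = 1.206375
θ = twist·z/height = 21°·3.25/20 = 3.4125° = 0.059559 rad
cos θ = 0.998227, sin θ = 0.059524 (intermediates below are computed at full precision and shown rounded to 5 d.p.)
v1: (-5,0.5) → rotate → (-5.02090,0.20149) → ×s → (-6.05708,0.24308) → (-6.06,0.24)
v2: (0.5,-2) → rotate → (0.61816,-1.96669) → ×s → (0.74573,-2.37257) → (0.75,-2.37)
v3: (1,1) → rotate → (0.93870,1.05775) → ×s → (1.13243,1.27604) → (1.13,1.28)
v4: (-5,4.5) → rotate → (-5.25899,4.19440) → ×s → (-6.34432,5.06002) → (-6.34,5.06)

Cross-section at z=3.25: (-6.06,0.24) (0.75,-2.37) (1.13,1.28) (-6.34,5.06)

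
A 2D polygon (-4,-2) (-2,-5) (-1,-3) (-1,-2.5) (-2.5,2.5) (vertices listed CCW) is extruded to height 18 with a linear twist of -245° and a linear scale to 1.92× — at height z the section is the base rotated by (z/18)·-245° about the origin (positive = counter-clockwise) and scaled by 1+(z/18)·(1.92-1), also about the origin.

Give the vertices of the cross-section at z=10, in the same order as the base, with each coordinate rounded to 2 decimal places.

t = z/height = 10/18 = 0.555556
s = 1 + (scale-1)·z/height = 1 + (1.92-1)·10/18 = 1.511111
θ = twist·z/height = -245°·10/18 = -136.1111° = -2.375587 rad
cos θ = -0.720686, sin θ = -0.693262 (intermediates below are computed at full precision and shown rounded to 5 d.p.)
v1: (-4,-2) → rotate → (1.49622,4.21442) → ×s → (2.26095,6.36846) → (2.26,6.37)
v2: (-2,-5) → rotate → (-2.02494,4.98995) → ×s → (-3.05991,7.54037) → (-3.06,7.54)
v3: (-1,-3) → rotate → (-1.35910,2.85532) → ×s → (-2.05375,4.31470) → (-2.05,4.31)
v4: (-1,-2.5) → rotate → (-1.01247,2.49498) → ×s → (-1.52995,3.77019) → (-1.53,3.77)
v5: (-2.5,2.5) → rotate → (3.53487,-0.06856) → ×s → (5.34158,-0.10360) → (5.34,-0.10)

Cross-section at z=10: (2.26,6.37) (-3.06,7.54) (-2.05,4.31) (-1.53,3.77) (5.34,-0.10)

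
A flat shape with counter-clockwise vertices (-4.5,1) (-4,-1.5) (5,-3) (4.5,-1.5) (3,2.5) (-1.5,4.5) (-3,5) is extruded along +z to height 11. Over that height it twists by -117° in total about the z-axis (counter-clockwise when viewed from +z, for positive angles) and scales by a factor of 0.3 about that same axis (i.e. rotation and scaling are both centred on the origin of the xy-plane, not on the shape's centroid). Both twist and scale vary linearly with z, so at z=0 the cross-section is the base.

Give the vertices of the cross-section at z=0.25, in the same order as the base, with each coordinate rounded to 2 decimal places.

Cross-section at z=0.25: (-4.38,1.19) (-4.00,-1.29) (4.78,-3.18) (4.36,-1.68) (3.06,2.32) (-1.27,4.49) (-2.72,5.05)

t = z/height = 0.25/11 = 0.0227273
s = 1 + (scale-1)·z/height = 1 + (0.3-1)·0.25/11 = 0.984091
θ = twist·z/height = -117°·0.25/11 = -2.6591° = -0.046410 rad
cos θ = 0.998923, sin θ = -0.046393 (intermediates below are computed at full precision and shown rounded to 5 d.p.)
v1: (-4.5,1) → rotate → (-4.44876,1.20769) → ×s → (-4.37799,1.18848) → (-4.38,1.19)
v2: (-4,-1.5) → rotate → (-4.06528,-1.31281) → ×s → (-4.00061,-1.29193) → (-4.00,-1.29)
v3: (5,-3) → rotate → (4.85544,-3.22874) → ×s → (4.77819,-3.17737) → (4.78,-3.18)
v4: (4.5,-1.5) → rotate → (4.42556,-1.70715) → ×s → (4.35516,-1.68000) → (4.36,-1.68)
v5: (3,2.5) → rotate → (3.11275,2.35813) → ×s → (3.06323,2.32061) → (3.06,2.32)
v6: (-1.5,4.5) → rotate → (-1.28962,4.56474) → ×s → (-1.26910,4.49212) → (-1.27,4.49)
v7: (-3,5) → rotate → (-2.76480,5.13380) → ×s → (-2.72082,5.05212) → (-2.72,5.05)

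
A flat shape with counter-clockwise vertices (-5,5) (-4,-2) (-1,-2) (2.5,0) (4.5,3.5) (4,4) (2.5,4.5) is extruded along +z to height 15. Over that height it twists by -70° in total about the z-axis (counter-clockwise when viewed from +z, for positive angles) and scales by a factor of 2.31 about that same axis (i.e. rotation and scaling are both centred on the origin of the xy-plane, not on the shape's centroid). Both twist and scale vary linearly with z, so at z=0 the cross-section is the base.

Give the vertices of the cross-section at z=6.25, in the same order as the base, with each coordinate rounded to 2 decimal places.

Cross-section at z=6.25: (-2.98,10.52) (-6.91,0.31) (-2.86,-1.95) (3.37,-1.88) (8.71,1.33) (8.41,2.39) (6.76,4.19)

t = z/height = 6.25/15 = 0.416667
s = 1 + (scale-1)·z/height = 1 + (2.31-1)·6.25/15 = 1.545833
θ = twist·z/height = -70°·6.25/15 = -29.1667° = -0.509054 rad
cos θ = 0.873206, sin θ = -0.487352 (intermediates below are computed at full precision and shown rounded to 5 d.p.)
v1: (-5,5) → rotate → (-1.92927,6.80279) → ×s → (-2.98233,10.51598) → (-2.98,10.52)
v2: (-4,-2) → rotate → (-4.46753,0.20300) → ×s → (-6.90605,0.31380) → (-6.91,0.31)
v3: (-1,-2) → rotate → (-1.84791,-1.25906) → ×s → (-2.85656,-1.94630) → (-2.86,-1.95)
v4: (2.5,0) → rotate → (2.18301,-1.21838) → ×s → (3.37458,-1.88341) → (3.37,-1.88)
v5: (4.5,3.5) → rotate → (5.63516,0.86314) → ×s → (8.71101,1.33427) → (8.71,1.33)
v6: (4,4) → rotate → (5.44223,1.54342) → ×s → (8.41278,2.38586) → (8.41,2.39)
v7: (2.5,4.5) → rotate → (4.37610,2.71105) → ×s → (6.76472,4.19083) → (6.76,4.19)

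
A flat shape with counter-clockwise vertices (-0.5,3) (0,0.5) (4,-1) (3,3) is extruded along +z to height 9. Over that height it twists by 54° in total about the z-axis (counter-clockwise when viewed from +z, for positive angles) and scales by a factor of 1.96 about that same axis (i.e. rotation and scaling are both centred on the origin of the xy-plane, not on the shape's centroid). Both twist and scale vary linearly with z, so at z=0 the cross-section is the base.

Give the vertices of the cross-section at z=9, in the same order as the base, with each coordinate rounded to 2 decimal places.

Cross-section at z=9: (-5.33,2.66) (-0.79,0.58) (6.19,5.19) (-1.30,8.21)

t = z/height = 9/9 = 1
s = 1 + (scale-1)·z/height = 1 + (1.96-1)·9/9 = 1.960000
θ = twist·z/height = 54°·9/9 = 54.0000° = 0.942478 rad
cos θ = 0.587785, sin θ = 0.809017 (intermediates below are computed at full precision and shown rounded to 5 d.p.)
v1: (-0.5,3) → rotate → (-2.72094,1.35885) → ×s → (-5.33305,2.66334) → (-5.33,2.66)
v2: (0,0.5) → rotate → (-0.40451,0.29389) → ×s → (-0.79284,0.57603) → (-0.79,0.58)
v3: (4,-1) → rotate → (3.16016,2.64828) → ×s → (6.19391,5.19063) → (6.19,5.19)
v4: (3,3) → rotate → (-0.66370,4.19041) → ×s → (-1.30084,8.21320) → (-1.30,8.21)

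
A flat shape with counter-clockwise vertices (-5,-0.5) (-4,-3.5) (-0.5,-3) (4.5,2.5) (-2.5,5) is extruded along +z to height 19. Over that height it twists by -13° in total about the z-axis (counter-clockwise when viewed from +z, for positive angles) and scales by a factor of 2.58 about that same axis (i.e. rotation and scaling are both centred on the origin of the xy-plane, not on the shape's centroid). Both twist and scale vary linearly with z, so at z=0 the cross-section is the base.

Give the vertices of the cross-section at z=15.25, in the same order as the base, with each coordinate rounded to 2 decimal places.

Cross-section at z=15.25: (-11.36,0.94) (-10.36,-6.16) (-2.35,-6.49) (11.06,3.73) (-3.52,12.18)

t = z/height = 15.25/19 = 0.802632
s = 1 + (scale-1)·z/height = 1 + (2.58-1)·15.25/19 = 2.268158
θ = twist·z/height = -13°·15.25/19 = -10.4342° = -0.182111 rad
cos θ = 0.983464, sin θ = -0.181106 (intermediates below are computed at full precision and shown rounded to 5 d.p.)
v1: (-5,-0.5) → rotate → (-5.00787,0.41380) → ×s → (-11.35864,0.93856) → (-11.36,0.94)
v2: (-4,-3.5) → rotate → (-4.56773,-2.71770) → ×s → (-10.36032,-6.16417) → (-10.36,-6.16)
v3: (-0.5,-3) → rotate → (-1.03505,-2.85984) → ×s → (-2.34766,-6.48656) → (-2.35,-6.49)
v4: (4.5,2.5) → rotate → (4.87835,1.64368) → ×s → (11.06487,3.72813) → (11.06,3.73)
v5: (-2.5,5) → rotate → (-1.55313,5.37008) → ×s → (-3.52274,12.18020) → (-3.52,12.18)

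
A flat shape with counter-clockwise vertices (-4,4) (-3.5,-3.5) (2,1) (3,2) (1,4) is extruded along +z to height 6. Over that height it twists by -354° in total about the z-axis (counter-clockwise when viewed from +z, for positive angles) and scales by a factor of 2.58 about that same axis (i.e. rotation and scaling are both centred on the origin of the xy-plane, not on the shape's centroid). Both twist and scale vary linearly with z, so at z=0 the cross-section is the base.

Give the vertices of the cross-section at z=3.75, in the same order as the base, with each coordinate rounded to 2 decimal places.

Cross-section at z=3.75: (0.74,-11.22) (9.82,0.64) (-4.30,1.13) (-7.10,0.94) (-6.74,-4.67)

t = z/height = 3.75/6 = 0.625
s = 1 + (scale-1)·z/height = 1 + (2.58-1)·3.75/6 = 1.987500
θ = twist·z/height = -354°·3.75/6 = -221.2500° = -3.861541 rad
cos θ = -0.751840, sin θ = 0.659346 (intermediates below are computed at full precision and shown rounded to 5 d.p.)
v1: (-4,4) → rotate → (0.36998,-5.64474) → ×s → (0.73533,-11.21893) → (0.74,-11.22)
v2: (-3.5,-3.5) → rotate → (4.93915,0.32373) → ×s → (9.81656,0.64341) → (9.82,0.64)
v3: (2,1) → rotate → (-2.16303,0.56685) → ×s → (-4.29901,1.12662) → (-4.30,1.13)
v4: (3,2) → rotate → (-3.57421,0.47436) → ×s → (-7.10374,0.94279) → (-7.10,0.94)
v5: (1,4) → rotate → (-3.38922,-2.34801) → ×s → (-6.73608,-4.66668) → (-6.74,-4.67)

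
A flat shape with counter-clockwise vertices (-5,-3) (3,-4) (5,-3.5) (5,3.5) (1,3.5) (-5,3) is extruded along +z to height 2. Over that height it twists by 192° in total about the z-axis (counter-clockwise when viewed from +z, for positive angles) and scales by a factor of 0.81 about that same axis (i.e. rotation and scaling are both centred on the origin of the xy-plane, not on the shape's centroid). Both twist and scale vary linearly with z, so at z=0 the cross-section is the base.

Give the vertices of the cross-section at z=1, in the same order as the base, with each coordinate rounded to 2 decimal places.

Cross-section at z=1: (3.17,-4.22) (3.32,3.08) (2.68,4.83) (-3.62,4.17) (-3.24,0.57) (-2.23,-4.78)

t = z/height = 1/2 = 0.5
s = 1 + (scale-1)·z/height = 1 + (0.81-1)·1/2 = 0.905000
θ = twist·z/height = 192°·1/2 = 96.0000° = 1.675516 rad
cos θ = -0.104528, sin θ = 0.994522 (intermediates below are computed at full precision and shown rounded to 5 d.p.)
v1: (-5,-3) → rotate → (3.50621,-4.65902) → ×s → (3.17312,-4.21642) → (3.17,-4.22)
v2: (3,-4) → rotate → (3.66450,3.40168) → ×s → (3.31637,3.07852) → (3.32,3.08)
v3: (5,-3.5) → rotate → (2.95818,5.33846) → ×s → (2.67716,4.83131) → (2.68,4.83)
v4: (5,3.5) → rotate → (-4.00347,4.60676) → ×s → (-3.62314,4.16912) → (-3.62,4.17)
v5: (1,3.5) → rotate → (-3.58536,0.62867) → ×s → (-3.24475,0.56895) → (-3.24,0.57)
v6: (-5,3) → rotate → (-2.46092,-5.28619) → ×s → (-2.22714,-4.78401) → (-2.23,-4.78)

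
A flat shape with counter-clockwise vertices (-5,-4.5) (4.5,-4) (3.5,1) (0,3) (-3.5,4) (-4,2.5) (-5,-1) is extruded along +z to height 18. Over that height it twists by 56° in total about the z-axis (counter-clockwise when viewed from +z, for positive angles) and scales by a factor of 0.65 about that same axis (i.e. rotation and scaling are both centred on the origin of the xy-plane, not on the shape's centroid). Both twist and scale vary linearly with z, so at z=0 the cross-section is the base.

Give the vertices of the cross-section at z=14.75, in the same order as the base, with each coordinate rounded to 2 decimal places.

t = z/height = 14.75/18 = 0.819444
s = 1 + (scale-1)·z/height = 1 + (0.65-1)·14.75/18 = 0.713194
θ = twist·z/height = 56°·14.75/18 = 45.8889° = 0.800912 rad
cos θ = 0.696052, sin θ = 0.717991 (intermediates below are computed at full precision and shown rounded to 5 d.p.)
v1: (-5,-4.5) → rotate → (-0.24930,-6.72219) → ×s → (-0.17780,-4.79423) → (-0.18,-4.79)
v2: (4.5,-4) → rotate → (6.00420,0.44675) → ×s → (4.28216,0.31862) → (4.28,0.32)
v3: (3.5,1) → rotate → (1.71819,3.20902) → ×s → (1.22540,2.28866) → (1.23,2.29)
v4: (0,3) → rotate → (-2.15397,2.08816) → ×s → (-1.53620,1.48926) → (-1.54,1.49)
v5: (-3.5,4) → rotate → (-5.30815,0.27124) → ×s → (-3.78574,0.19345) → (-3.79,0.19)
v6: (-4,2.5) → rotate → (-4.57919,-1.13184) → ×s → (-3.26585,-0.80722) → (-3.27,-0.81)
v7: (-5,-1) → rotate → (-2.76227,-4.28601) → ×s → (-1.97003,-3.05676) → (-1.97,-3.06)

Cross-section at z=14.75: (-0.18,-4.79) (4.28,0.32) (1.23,2.29) (-1.54,1.49) (-3.79,0.19) (-3.27,-0.81) (-1.97,-3.06)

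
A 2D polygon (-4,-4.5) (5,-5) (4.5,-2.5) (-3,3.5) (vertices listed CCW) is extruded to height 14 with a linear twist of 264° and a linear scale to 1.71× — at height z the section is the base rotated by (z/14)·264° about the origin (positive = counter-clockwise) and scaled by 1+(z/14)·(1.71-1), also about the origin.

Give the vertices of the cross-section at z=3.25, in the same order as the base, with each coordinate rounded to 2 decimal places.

Cross-section at z=3.25: (2.36,-6.60) (7.91,2.31) (5.07,3.20) (-5.25,-1.11)

t = z/height = 3.25/14 = 0.232143
s = 1 + (scale-1)·z/height = 1 + (1.71-1)·3.25/14 = 1.164821
θ = twist·z/height = 264°·3.25/14 = 61.2857° = 1.069637 rad
cos θ = 0.480442, sin θ = 0.877026 (intermediates below are computed at full precision and shown rounded to 5 d.p.)
v1: (-4,-4.5) → rotate → (2.02485,-5.67010) → ×s → (2.35859,-6.60465) → (2.36,-6.60)
v2: (5,-5) → rotate → (6.78734,1.98292) → ×s → (7.90604,2.30975) → (7.91,2.31)
v3: (4.5,-2.5) → rotate → (4.35456,2.74551) → ×s → (5.07228,3.19803) → (5.07,3.20)
v4: (-3,3.5) → rotate → (-4.51092,-0.94953) → ×s → (-5.25442,-1.10603) → (-5.25,-1.11)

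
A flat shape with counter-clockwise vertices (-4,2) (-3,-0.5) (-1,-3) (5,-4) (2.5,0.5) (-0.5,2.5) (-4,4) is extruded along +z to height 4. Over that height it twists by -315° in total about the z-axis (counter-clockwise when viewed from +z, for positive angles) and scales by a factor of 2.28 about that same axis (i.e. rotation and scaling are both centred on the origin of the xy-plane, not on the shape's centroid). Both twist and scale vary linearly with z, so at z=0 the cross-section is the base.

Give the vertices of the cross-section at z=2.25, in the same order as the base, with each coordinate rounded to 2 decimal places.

Cross-section at z=2.25: (7.04,-3.10) (5.11,1.11) (1.46,5.24) (-8.93,6.45) (-4.25,-1.07) (1.07,-4.25) (7.21,-6.53)

t = z/height = 2.25/4 = 0.5625
s = 1 + (scale-1)·z/height = 1 + (2.28-1)·2.25/4 = 1.720000
θ = twist·z/height = -315°·2.25/4 = -177.1875° = -3.092505 rad
cos θ = -0.998795, sin θ = -0.049068 (intermediates below are computed at full precision and shown rounded to 5 d.p.)
v1: (-4,2) → rotate → (4.09332,-1.80132) → ×s → (7.04051,-3.09827) → (7.04,-3.10)
v2: (-3,-0.5) → rotate → (2.97185,0.64660) → ×s → (5.11159,1.11215) → (5.11,1.11)
v3: (-1,-3) → rotate → (0.85159,3.04545) → ×s → (1.46474,5.23818) → (1.46,5.24)
v4: (5,-4) → rotate → (-5.19025,3.74984) → ×s → (-8.92723,6.44973) → (-8.93,6.45)
v5: (2.5,0.5) → rotate → (-2.47245,-0.62207) → ×s → (-4.25262,-1.06996) → (-4.25,-1.07)
v6: (-0.5,2.5) → rotate → (0.62207,-2.47245) → ×s → (1.06996,-4.25262) → (1.07,-4.25)
v7: (-4,4) → rotate → (4.19145,-3.79891) → ×s → (7.20930,-6.53413) → (7.21,-6.53)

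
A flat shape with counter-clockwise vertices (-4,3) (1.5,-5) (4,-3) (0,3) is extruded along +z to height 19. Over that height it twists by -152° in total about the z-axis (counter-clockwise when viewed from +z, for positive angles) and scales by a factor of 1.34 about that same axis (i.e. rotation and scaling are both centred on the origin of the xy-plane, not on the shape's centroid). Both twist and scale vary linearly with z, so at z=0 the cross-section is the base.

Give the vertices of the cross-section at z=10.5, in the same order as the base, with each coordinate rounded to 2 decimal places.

Cross-section at z=10.5: (3.05,5.10) (-5.72,-2.39) (-3.05,-5.10) (3.54,0.37)

t = z/height = 10.5/19 = 0.552632
s = 1 + (scale-1)·z/height = 1 + (1.34-1)·10.5/19 = 1.187895
θ = twist·z/height = -152°·10.5/19 = -84.0000° = -1.466077 rad
cos θ = 0.104528, sin θ = -0.994522 (intermediates below are computed at full precision and shown rounded to 5 d.p.)
v1: (-4,3) → rotate → (2.56545,4.29167) → ×s → (3.04749,5.09806) → (3.05,5.10)
v2: (1.5,-5) → rotate → (-4.81582,-2.01443) → ×s → (-5.72068,-2.39293) → (-5.72,-2.39)
v3: (4,-3) → rotate → (-2.56545,-4.29167) → ×s → (-3.04749,-5.09806) → (-3.05,-5.10)
v4: (0,3) → rotate → (2.98357,0.31359) → ×s → (3.54416,0.37251) → (3.54,0.37)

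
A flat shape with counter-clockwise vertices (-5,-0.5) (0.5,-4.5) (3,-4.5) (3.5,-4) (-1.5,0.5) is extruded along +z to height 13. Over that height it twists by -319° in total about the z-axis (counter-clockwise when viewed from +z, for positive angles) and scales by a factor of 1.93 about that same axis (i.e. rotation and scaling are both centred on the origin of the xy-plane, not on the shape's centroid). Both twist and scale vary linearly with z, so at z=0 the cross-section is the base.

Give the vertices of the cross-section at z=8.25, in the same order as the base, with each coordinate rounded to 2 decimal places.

t = z/height = 8.25/13 = 0.634615
s = 1 + (scale-1)·z/height = 1 + (1.93-1)·8.25/13 = 1.590192
θ = twist·z/height = -319°·8.25/13 = -202.4423° = -3.533285 rad
cos θ = -0.924264, sin θ = 0.381753 (intermediates below are computed at full precision and shown rounded to 5 d.p.)
v1: (-5,-0.5) → rotate → (4.81220,-1.44663) → ×s → (7.65232,-2.30042) → (7.65,-2.30)
v2: (0.5,-4.5) → rotate → (1.25576,4.35007) → ×s → (1.99689,6.91744) → (2.00,6.92)
v3: (3,-4.5) → rotate → (-1.05490,5.30445) → ×s → (-1.67750,8.43509) → (-1.68,8.44)
v4: (3.5,-4) → rotate → (-1.70791,5.03319) → ×s → (-2.71591,8.00374) → (-2.72,8.00)
v5: (-1.5,0.5) → rotate → (1.19552,-1.03476) → ×s → (1.90111,-1.64547) → (1.90,-1.65)

Cross-section at z=8.25: (7.65,-2.30) (2.00,6.92) (-1.68,8.44) (-2.72,8.00) (1.90,-1.65)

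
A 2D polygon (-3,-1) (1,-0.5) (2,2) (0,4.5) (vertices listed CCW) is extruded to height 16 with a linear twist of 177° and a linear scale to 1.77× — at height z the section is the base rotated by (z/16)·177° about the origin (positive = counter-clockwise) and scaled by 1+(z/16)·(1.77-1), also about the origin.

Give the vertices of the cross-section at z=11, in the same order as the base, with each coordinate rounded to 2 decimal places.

Cross-section at z=11: (3.71,-3.10) (-0.15,1.70) (-4.21,1.00) (-5.86,-3.62)

t = z/height = 11/16 = 0.6875
s = 1 + (scale-1)·z/height = 1 + (1.77-1)·11/16 = 1.529375
θ = twist·z/height = 177°·11/16 = 121.6875° = 2.123848 rad
cos θ = -0.525286, sin θ = 0.850926 (intermediates below are computed at full precision and shown rounded to 5 d.p.)
v1: (-3,-1) → rotate → (2.42678,-2.02749) → ×s → (3.71146,-3.10079) → (3.71,-3.10)
v2: (1,-0.5) → rotate → (-0.09982,1.11357) → ×s → (-0.15267,1.70306) → (-0.15,1.70)
v3: (2,2) → rotate → (-2.75242,0.65128) → ×s → (-4.20949,0.99605) → (-4.21,1.00)
v4: (0,4.5) → rotate → (-3.82917,-2.36379) → ×s → (-5.85623,-3.61512) → (-5.86,-3.62)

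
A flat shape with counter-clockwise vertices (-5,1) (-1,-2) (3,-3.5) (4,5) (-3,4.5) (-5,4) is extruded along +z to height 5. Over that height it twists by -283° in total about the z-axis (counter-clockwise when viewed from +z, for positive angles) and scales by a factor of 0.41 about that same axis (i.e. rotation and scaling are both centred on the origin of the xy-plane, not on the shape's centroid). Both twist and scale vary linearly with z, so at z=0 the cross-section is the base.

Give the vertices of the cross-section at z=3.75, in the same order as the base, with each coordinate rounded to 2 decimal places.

t = z/height = 3.75/5 = 0.75
s = 1 + (scale-1)·z/height = 1 + (0.41-1)·3.75/5 = 0.557500
θ = twist·z/height = -283°·3.75/5 = -212.2500° = -3.704461 rad
cos θ = -0.845728, sin θ = 0.533615 (intermediates below are computed at full precision and shown rounded to 5 d.p.)
v1: (-5,1) → rotate → (3.69502,-3.51380) → ×s → (2.05998,-1.95894) → (2.06,-1.96)
v2: (-1,-2) → rotate → (1.91296,1.15784) → ×s → (1.06647,0.64550) → (1.07,0.65)
v3: (3,-3.5) → rotate → (-0.66953,4.56089) → ×s → (-0.37326,2.54270) → (-0.37,2.54)
v4: (4,5) → rotate → (-6.05098,-2.09418) → ×s → (-3.37342,-1.16751) → (-3.37,-1.17)
v5: (-3,4.5) → rotate → (0.13592,-5.40662) → ×s → (0.07577,-3.01419) → (0.08,-3.01)
v6: (-5,4) → rotate → (2.09418,-6.05098) → ×s → (1.16751,-3.37342) → (1.17,-3.37)

Cross-section at z=3.75: (2.06,-1.96) (1.07,0.65) (-0.37,2.54) (-3.37,-1.17) (0.08,-3.01) (1.17,-3.37)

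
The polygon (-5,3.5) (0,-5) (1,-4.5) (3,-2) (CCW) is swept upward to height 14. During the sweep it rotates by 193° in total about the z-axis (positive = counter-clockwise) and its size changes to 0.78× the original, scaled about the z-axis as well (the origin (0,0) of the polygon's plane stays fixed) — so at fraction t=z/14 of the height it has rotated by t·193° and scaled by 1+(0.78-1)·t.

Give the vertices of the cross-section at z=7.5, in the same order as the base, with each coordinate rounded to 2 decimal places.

t = z/height = 7.5/14 = 0.535714
s = 1 + (scale-1)·z/height = 1 + (0.78-1)·7.5/14 = 0.882143
θ = twist·z/height = 193°·7.5/14 = 103.3929° = 1.804546 rad
cos θ = -0.231627, sin θ = 0.972805 (intermediates below are computed at full precision and shown rounded to 5 d.p.)
v1: (-5,3.5) → rotate → (-2.24668,-5.67472) → ×s → (-1.98190,-5.00591) → (-1.98,-5.01)
v2: (0,-5) → rotate → (4.86402,1.15813) → ×s → (4.29076,1.02164) → (4.29,1.02)
v3: (1,-4.5) → rotate → (4.14599,2.01512) → ×s → (3.65736,1.77763) → (3.66,1.78)
v4: (3,-2) → rotate → (1.25073,3.38167) → ×s → (1.10332,2.98311) → (1.10,2.98)

Cross-section at z=7.5: (-1.98,-5.01) (4.29,1.02) (3.66,1.78) (1.10,2.98)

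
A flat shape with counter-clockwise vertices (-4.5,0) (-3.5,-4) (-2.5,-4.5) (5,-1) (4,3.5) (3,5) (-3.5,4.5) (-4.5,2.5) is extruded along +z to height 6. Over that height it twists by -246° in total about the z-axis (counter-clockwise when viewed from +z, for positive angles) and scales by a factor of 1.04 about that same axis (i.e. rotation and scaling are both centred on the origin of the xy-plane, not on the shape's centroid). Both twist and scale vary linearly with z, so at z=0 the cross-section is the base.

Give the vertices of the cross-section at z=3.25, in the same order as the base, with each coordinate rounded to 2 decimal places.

t = z/height = 3.25/6 = 0.541667
s = 1 + (scale-1)·z/height = 1 + (1.04-1)·3.25/6 = 1.021667
θ = twist·z/height = -246°·3.25/6 = -133.2500° = -2.325651 rad
cos θ = -0.685183, sin θ = -0.728371 (intermediates below are computed at full precision and shown rounded to 5 d.p.)
v1: (-4.5,0) → rotate → (3.08332,3.27767) → ×s → (3.15013,3.34869) → (3.15,3.35)
v2: (-3.5,-4) → rotate → (-0.51534,5.29003) → ×s → (-0.52651,5.40465) → (-0.53,5.40)
v3: (-2.5,-4.5) → rotate → (-1.56471,4.90425) → ×s → (-1.59861,5.01051) → (-1.60,5.01)
v4: (5,-1) → rotate → (-4.15429,-2.95667) → ×s → (-4.24430,-3.02073) → (-4.24,-3.02)
v5: (4,3.5) → rotate → (-0.19143,-5.31162) → ×s → (-0.19558,-5.42671) → (-0.20,-5.43)
v6: (3,5) → rotate → (1.58631,-5.61103) → ×s → (1.62068,-5.73260) → (1.62,-5.73)
v7: (-3.5,4.5) → rotate → (5.67581,-0.53403) → ×s → (5.79879,-0.54560) → (5.80,-0.55)
v8: (-4.5,2.5) → rotate → (4.90425,1.56471) → ×s → (5.01051,1.59861) → (5.01,1.60)

Cross-section at z=3.25: (3.15,3.35) (-0.53,5.40) (-1.60,5.01) (-4.24,-3.02) (-0.20,-5.43) (1.62,-5.73) (5.80,-0.55) (5.01,1.60)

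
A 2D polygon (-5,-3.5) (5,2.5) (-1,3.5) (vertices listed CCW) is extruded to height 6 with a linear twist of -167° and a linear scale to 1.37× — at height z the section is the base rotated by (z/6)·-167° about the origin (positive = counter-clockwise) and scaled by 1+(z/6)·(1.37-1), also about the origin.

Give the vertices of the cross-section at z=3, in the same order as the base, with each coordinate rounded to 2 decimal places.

t = z/height = 3/6 = 0.5
s = 1 + (scale-1)·z/height = 1 + (1.37-1)·3/6 = 1.185000
θ = twist·z/height = -167°·3/6 = -83.5000° = -1.457350 rad
cos θ = 0.113203, sin θ = -0.993572 (intermediates below are computed at full precision and shown rounded to 5 d.p.)
v1: (-5,-3.5) → rotate → (-4.04352,4.57165) → ×s → (-4.79157,5.41740) → (-4.79,5.42)
v2: (5,2.5) → rotate → (3.04995,-4.68485) → ×s → (3.61419,-5.55155) → (3.61,-5.55)
v3: (-1,3.5) → rotate → (3.36430,1.38978) → ×s → (3.98669,1.64689) → (3.99,1.65)

Cross-section at z=3: (-4.79,5.42) (3.61,-5.55) (3.99,1.65)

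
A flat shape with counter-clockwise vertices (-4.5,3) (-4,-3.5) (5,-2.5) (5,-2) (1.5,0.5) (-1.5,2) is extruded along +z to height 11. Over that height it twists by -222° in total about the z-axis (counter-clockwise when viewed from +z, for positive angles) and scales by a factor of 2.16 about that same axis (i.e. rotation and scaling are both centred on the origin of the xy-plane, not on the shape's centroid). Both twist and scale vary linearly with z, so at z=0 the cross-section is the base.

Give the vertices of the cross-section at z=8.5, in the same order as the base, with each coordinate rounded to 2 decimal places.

t = z/height = 8.5/11 = 0.772727
s = 1 + (scale-1)·z/height = 1 + (2.16-1)·8.5/11 = 1.896364
θ = twist·z/height = -222°·8.5/11 = -171.5455° = -2.994033 rad
cos θ = -0.989133, sin θ = -0.147025 (intermediates below are computed at full precision and shown rounded to 5 d.p.)
v1: (-4.5,3) → rotate → (4.89217,-2.30579) → ×s → (9.27734,-4.37261) → (9.28,-4.37)
v2: (-4,-3.5) → rotate → (3.44194,4.05006) → ×s → (6.52718,7.68039) → (6.53,7.68)
v3: (5,-2.5) → rotate → (-5.31323,1.73771) → ×s → (-10.07581,3.29533) → (-10.08,3.30)
v4: (5,-2) → rotate → (-5.23971,1.24314) → ×s → (-9.93640,2.35745) → (-9.94,2.36)
v5: (1.5,0.5) → rotate → (-1.41019,-0.71510) → ×s → (-2.67423,-1.35610) → (-2.67,-1.36)
v6: (-1.5,2) → rotate → (1.77775,-1.75773) → ×s → (3.37126,-3.33329) → (3.37,-3.33)

Cross-section at z=8.5: (9.28,-4.37) (6.53,7.68) (-10.08,3.30) (-9.94,2.36) (-2.67,-1.36) (3.37,-3.33)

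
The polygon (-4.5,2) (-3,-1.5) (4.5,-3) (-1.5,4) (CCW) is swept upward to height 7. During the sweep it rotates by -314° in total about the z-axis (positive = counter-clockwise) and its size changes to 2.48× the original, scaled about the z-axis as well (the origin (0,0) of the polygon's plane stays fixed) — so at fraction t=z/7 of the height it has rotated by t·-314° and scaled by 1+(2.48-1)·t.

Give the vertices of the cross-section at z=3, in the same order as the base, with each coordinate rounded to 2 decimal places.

t = z/height = 3/7 = 0.428571
s = 1 + (scale-1)·z/height = 1 + (2.48-1)·3/7 = 1.634286
θ = twist·z/height = -314°·3/7 = -134.5714° = -2.348715 rad
cos θ = -0.701798, sin θ = -0.712376 (intermediates below are computed at full precision and shown rounded to 5 d.p.)
v1: (-4.5,2) → rotate → (4.58284,1.80210) → ×s → (7.48967,2.94514) → (7.49,2.95)
v2: (-3,-1.5) → rotate → (1.03683,3.18983) → ×s → (1.69448,5.21309) → (1.69,5.21)
v3: (4.5,-3) → rotate → (-5.29522,-1.10030) → ×s → (-8.65390,-1.79820) → (-8.65,-1.80)
v4: (-1.5,4) → rotate → (3.90220,-1.73863) → ×s → (6.37731,-2.84141) → (6.38,-2.84)

Cross-section at z=3: (7.49,2.95) (1.69,5.21) (-8.65,-1.80) (6.38,-2.84)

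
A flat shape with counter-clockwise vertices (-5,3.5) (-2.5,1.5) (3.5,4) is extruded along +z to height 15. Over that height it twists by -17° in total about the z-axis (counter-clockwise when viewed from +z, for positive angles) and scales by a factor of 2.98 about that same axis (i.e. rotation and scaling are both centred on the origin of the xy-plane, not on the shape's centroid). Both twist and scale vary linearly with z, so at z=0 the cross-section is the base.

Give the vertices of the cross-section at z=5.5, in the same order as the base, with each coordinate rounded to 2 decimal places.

t = z/height = 5.5/15 = 0.366667
s = 1 + (scale-1)·z/height = 1 + (2.98-1)·5.5/15 = 1.726000
θ = twist·z/height = -17°·5.5/15 = -6.2333° = -0.108792 rad
cos θ = 0.994088, sin θ = -0.108578 (intermediates below are computed at full precision and shown rounded to 5 d.p.)
v1: (-5,3.5) → rotate → (-4.59042,4.02220) → ×s → (-7.92306,6.94231) → (-7.92,6.94)
v2: (-2.5,1.5) → rotate → (-2.32235,1.76258) → ×s → (-4.00838,3.04221) → (-4.01,3.04)
v3: (3.5,4) → rotate → (3.91362,3.59633) → ×s → (6.75491,6.20727) → (6.75,6.21)

Cross-section at z=5.5: (-7.92,6.94) (-4.01,3.04) (6.75,6.21)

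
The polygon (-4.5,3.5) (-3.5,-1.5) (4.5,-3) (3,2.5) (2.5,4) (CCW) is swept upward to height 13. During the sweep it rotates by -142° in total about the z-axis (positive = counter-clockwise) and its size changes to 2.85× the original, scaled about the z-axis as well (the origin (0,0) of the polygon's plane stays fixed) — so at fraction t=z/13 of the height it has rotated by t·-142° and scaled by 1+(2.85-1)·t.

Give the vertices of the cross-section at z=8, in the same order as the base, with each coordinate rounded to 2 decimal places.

t = z/height = 8/13 = 0.615385
s = 1 + (scale-1)·z/height = 1 + (2.85-1)·8/13 = 2.138462
θ = twist·z/height = -142°·8/13 = -87.3846° = -1.525149 rad
cos θ = 0.045631, sin θ = -0.998958 (intermediates below are computed at full precision and shown rounded to 5 d.p.)
v1: (-4.5,3.5) → rotate → (3.29101,4.65502) → ×s → (7.03771,9.95459) → (7.04,9.95)
v2: (-3.5,-1.5) → rotate → (-1.65815,3.42791) → ×s → (-3.54588,7.33045) → (-3.55,7.33)
v3: (4.5,-3) → rotate → (-2.79153,-4.63221) → ×s → (-5.96959,-9.90579) → (-5.97,-9.91)
v4: (3,2.5) → rotate → (2.63429,-2.88280) → ×s → (5.63333,-6.16475) → (5.63,-6.16)
v5: (2.5,4) → rotate → (4.10991,-2.31487) → ×s → (8.78889,-4.95026) → (8.79,-4.95)

Cross-section at z=8: (7.04,9.95) (-3.55,7.33) (-5.97,-9.91) (5.63,-6.16) (8.79,-4.95)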